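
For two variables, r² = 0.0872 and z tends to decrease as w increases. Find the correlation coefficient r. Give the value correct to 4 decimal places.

|r| = √0.0872 = 0.2953
The association is negative, so r = −0.2953.

-0.2953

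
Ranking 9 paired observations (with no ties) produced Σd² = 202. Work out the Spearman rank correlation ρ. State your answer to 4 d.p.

ρ = 1 − 6Σd² / [n(n²−1)] = 1 − 6×202 / (9×80)
  = 1 − 1212/720 = 1 − 1.68333 ≈ -0.6833

-0.6833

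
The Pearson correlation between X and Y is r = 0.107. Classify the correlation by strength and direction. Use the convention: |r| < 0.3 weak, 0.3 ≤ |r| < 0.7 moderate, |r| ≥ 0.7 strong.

weak positive

r = 0.107 > 0 so the relationship is positive.
|r| = 0.107, which falls in the weak range.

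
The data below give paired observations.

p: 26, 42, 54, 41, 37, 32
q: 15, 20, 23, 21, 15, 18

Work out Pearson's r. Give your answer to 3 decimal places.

0.852

n = 6, Σp = 232, Σq = 112, Σp² = 9430, Σq² = 2144, Σpq = 4464
nΣpq − ΣpΣq = 26784 − 25984 = 800
nΣp² − (Σp)² = 56580 − 53824 = 2756; nΣq² − (Σq)² = 12864 − 12544 = 320
r = 800 / √(2756 × 320) = 800 / 939.1060 ≈ 0.852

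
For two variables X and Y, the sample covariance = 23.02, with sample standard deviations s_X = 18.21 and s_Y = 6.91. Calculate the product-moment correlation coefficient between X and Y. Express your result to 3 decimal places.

r = Cov(X,Y) / (s_X · s_Y) = 23.02 / (18.21 × 6.91)
  = 23.02 / 125.8311 ≈ 0.183

0.183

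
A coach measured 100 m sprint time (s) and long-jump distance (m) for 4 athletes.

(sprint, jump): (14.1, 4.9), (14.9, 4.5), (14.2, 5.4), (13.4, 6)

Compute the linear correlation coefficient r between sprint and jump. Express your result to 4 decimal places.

-0.9219

n = 4, Σx = 56.6, Σy = 20.8, Σx² = 802.02, Σy² = 109.42, Σxy = 293.22
nΣxy − ΣxΣy = 1172.88 − 1177.28 = -4.4
nΣx² − (Σx)² = 3208.08 − 3203.56 = 4.52; nΣy² − (Σy)² = 437.68 − 432.64 = 5.04
r = -4.4 / √(4.52 × 5.04) = -4.4 / 4.7729 ≈ -0.9219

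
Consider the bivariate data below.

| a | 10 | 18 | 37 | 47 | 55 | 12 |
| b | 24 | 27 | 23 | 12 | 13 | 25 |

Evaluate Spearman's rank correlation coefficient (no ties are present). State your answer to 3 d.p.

-0.714

Rank a: 1, 3, 4, 5, 6, 2
Rank b: 4, 6, 3, 1, 2, 5
d = rank(a) − rank(b): -3, -3, 1, 4, 4, -3; Σd² = 60
ρ = 1 − 6Σd² / [n(n²−1)] = 1 − 6×60 / (6×35) = 1 − 360/210 ≈ -0.714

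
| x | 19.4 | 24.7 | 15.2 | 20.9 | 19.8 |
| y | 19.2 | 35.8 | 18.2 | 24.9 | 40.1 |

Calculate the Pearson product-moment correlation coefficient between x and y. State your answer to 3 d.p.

0.623

n = 5, Σx = 100, Σy = 138.2, Σx² = 2046.34, Σy² = 4209.54, Σxy = 2847.77
nΣxy − ΣxΣy = 14238.85 − 13820 = 418.85
nΣx² − (Σx)² = 10231.7 − 10000 = 231.7; nΣy² − (Σy)² = 21047.7 − 19099.24 = 1948.46
r = 418.85 / √(231.7 × 1948.46) = 418.85 / 671.9064 ≈ 0.623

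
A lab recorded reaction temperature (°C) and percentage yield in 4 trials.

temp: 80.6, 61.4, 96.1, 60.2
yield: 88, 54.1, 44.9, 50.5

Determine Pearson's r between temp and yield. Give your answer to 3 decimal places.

n = 4, Σx = 298.3, Σy = 237.5, Σx² = 23125.57, Σy² = 15237.07, Σxy = 17769.53
nΣxy − ΣxΣy = 71078.12 − 70846.25 = 231.87
nΣx² − (Σx)² = 92502.28 − 88982.89 = 3519.39; nΣy² − (Σy)² = 60948.28 − 56406.25 = 4542.03
r = 231.87 / √(3519.39 × 4542.03) = 231.87 / 3998.1464 ≈ 0.058

0.058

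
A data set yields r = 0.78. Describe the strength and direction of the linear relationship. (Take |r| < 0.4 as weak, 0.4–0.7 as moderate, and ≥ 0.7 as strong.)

strong positive

r = 0.78 > 0 so the relationship is positive.
|r| = 0.78, which falls in the strong range.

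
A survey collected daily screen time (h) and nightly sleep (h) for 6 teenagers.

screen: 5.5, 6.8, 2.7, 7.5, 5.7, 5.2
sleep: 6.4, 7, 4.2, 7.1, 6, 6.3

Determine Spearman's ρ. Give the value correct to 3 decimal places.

0.829

Rank screen: 3, 5, 1, 6, 4, 2
Rank sleep: 4, 5, 1, 6, 2, 3
d = rank(screen) − rank(sleep): -1, 0, 0, 0, 2, -1; Σd² = 6
ρ = 1 − 6Σd² / [n(n²−1)] = 1 − 6×6 / (6×35) = 1 − 36/210 ≈ 0.829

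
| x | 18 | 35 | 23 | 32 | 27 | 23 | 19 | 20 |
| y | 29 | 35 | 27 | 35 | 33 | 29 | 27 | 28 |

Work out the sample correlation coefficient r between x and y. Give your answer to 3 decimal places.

0.909

n = 8, Σx = 197, Σy = 243, Σx² = 5121, Σy² = 7463, Σxy = 6119
nΣxy − ΣxΣy = 48952 − 47871 = 1081
nΣx² − (Σx)² = 40968 − 38809 = 2159; nΣy² − (Σy)² = 59704 − 59049 = 655
r = 1081 / √(2159 × 655) = 1081 / 1189.1783 ≈ 0.909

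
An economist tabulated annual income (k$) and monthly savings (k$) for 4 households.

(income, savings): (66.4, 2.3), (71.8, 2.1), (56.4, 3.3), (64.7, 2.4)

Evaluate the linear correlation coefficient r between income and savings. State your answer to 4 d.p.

-0.9665

n = 4, Σx = 259.3, Σy = 10.1, Σx² = 16931.25, Σy² = 26.35, Σxy = 644.9
nΣxy − ΣxΣy = 2579.6 − 2618.93 = -39.33
nΣx² − (Σx)² = 67725 − 67236.49 = 488.51; nΣy² − (Σy)² = 105.4 − 102.01 = 3.39
r = -39.33 / √(488.51 × 3.39) = -39.33 / 40.6946 ≈ -0.9665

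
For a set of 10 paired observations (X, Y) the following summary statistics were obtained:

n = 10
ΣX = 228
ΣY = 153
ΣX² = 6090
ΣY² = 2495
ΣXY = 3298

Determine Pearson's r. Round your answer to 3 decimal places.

-0.514

r = (nΣXY − ΣXΣY) / √[(nΣX² − (ΣX)²)(nΣY² − (ΣY)²)]
Numerator: 10×3298 − 228×153 = -1904
Denominator: √[(60900 − 51984)(24950 − 23409)] = √[8916 × 1541] = 3706.6907
r = -1904 / 3706.6907 ≈ -0.514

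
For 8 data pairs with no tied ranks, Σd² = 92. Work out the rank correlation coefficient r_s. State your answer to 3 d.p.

ρ = 1 − 6Σd² / [n(n²−1)] = 1 − 6×92 / (8×63)
  = 1 − 552/504 = 1 − 1.0952 ≈ -0.095

-0.095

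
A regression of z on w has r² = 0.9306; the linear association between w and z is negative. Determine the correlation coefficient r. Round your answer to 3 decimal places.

-0.965

|r| = √0.9306 = 0.965
The association is negative, so r = −0.965.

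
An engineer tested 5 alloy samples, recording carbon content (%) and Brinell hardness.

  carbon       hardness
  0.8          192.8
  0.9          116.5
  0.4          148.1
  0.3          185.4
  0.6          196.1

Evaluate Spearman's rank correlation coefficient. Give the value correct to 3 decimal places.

Rank carbon: 4, 5, 2, 1, 3
Rank hardness: 4, 1, 2, 3, 5
d = rank(carbon) − rank(hardness): 0, 4, 0, -2, -2; Σd² = 24
ρ = 1 − 6Σd² / [n(n²−1)] = 1 − 6×24 / (5×24) = 1 − 144/120 ≈ -0.200

-0.200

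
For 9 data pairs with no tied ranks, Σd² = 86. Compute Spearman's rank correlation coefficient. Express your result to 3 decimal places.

ρ = 1 − 6Σd² / [n(n²−1)] = 1 − 6×86 / (9×80)
  = 1 − 516/720 = 1 − 0.7167 ≈ 0.283

0.283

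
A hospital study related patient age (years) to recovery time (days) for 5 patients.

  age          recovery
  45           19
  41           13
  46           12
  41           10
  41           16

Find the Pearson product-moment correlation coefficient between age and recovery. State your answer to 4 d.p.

n = 5, Σx = 214, Σy = 70, Σx² = 9184, Σy² = 1030, Σxy = 3006
nΣxy − ΣxΣy = 15030 − 14980 = 50
nΣx² − (Σx)² = 45920 − 45796 = 124; nΣy² − (Σy)² = 5150 − 4900 = 250
r = 50 / √(124 × 250) = 50 / 176.0682 ≈ 0.2840

0.2840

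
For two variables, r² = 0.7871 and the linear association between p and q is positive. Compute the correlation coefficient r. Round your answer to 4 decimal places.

0.8872

|r| = √0.7871 = 0.8872
The association is positive, so r = 0.8872.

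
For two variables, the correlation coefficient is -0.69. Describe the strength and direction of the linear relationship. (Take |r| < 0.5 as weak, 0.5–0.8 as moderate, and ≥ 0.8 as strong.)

moderate negative

r = -0.69 < 0 so the relationship is negative.
|r| = 0.69, which falls in the moderate range.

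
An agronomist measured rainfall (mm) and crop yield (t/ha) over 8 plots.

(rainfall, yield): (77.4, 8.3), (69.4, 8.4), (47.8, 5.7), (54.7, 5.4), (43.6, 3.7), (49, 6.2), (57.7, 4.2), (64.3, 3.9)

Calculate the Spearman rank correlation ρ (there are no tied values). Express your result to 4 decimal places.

0.5238

Rank rainfall: 8, 7, 2, 4, 1, 3, 5, 6
Rank yield: 7, 8, 5, 4, 1, 6, 3, 2
d = rank(rainfall) − rank(yield): 1, -1, -3, 0, 0, -3, 2, 4; Σd² = 40
ρ = 1 − 6Σd² / [n(n²−1)] = 1 − 6×40 / (8×63) = 1 − 240/504 ≈ 0.5238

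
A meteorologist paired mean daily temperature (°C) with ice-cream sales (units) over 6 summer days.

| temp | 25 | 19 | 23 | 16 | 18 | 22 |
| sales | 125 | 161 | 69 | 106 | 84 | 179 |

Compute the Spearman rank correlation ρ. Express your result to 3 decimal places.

0.086

Rank temp: 6, 3, 5, 1, 2, 4
Rank sales: 4, 5, 1, 3, 2, 6
d = rank(temp) − rank(sales): 2, -2, 4, -2, 0, -2; Σd² = 32
ρ = 1 − 6Σd² / [n(n²−1)] = 1 − 6×32 / (6×35) = 1 − 192/210 ≈ 0.086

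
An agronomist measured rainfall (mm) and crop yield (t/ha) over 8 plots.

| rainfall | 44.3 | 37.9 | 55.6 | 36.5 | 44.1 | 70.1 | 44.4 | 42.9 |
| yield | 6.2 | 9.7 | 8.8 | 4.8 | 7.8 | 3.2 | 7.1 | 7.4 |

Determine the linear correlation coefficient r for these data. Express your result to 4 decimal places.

-0.4691

n = 8, Σx = 375.8, Σy = 55, Σx² = 18493.1, Σy² = 409.26, Σxy = 2507.77
nΣxy − ΣxΣy = 20062.16 − 20669 = -606.84
nΣx² − (Σx)² = 147944.8 − 141225.64 = 6719.16; nΣy² − (Σy)² = 3274.08 − 3025 = 249.08
r = -606.84 / √(6719.16 × 249.08) = -606.84 / 1293.6802 ≈ -0.4691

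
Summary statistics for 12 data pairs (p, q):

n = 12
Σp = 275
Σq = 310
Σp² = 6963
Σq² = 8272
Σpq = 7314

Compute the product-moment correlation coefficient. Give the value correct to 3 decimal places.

r = (nΣpq − ΣpΣq) / √[(nΣp² − (Σp)²)(nΣq² − (Σq)²)]
Numerator: 12×7314 − 275×310 = 2518
Denominator: √[(83556 − 75625)(99264 − 96100)] = √[7931 × 3164] = 5009.3596
r = 2518 / 5009.3596 ≈ 0.503

0.503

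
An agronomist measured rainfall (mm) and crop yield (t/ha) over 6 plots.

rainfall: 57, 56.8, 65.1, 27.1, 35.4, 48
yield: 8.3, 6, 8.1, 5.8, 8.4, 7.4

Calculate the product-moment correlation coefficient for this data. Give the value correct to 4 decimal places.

n = 6, Σx = 289.4, Σy = 44, Σx² = 15004.82, Σy² = 329.46, Σxy = 2150.95
nΣxy − ΣxΣy = 12905.7 − 12733.6 = 172.1
nΣx² − (Σx)² = 90028.92 − 83752.36 = 6276.56; nΣy² − (Σy)² = 1976.76 − 1936 = 40.76
r = 172.1 / √(6276.56 × 40.76) = 172.1 / 505.7990 ≈ 0.3403

0.3403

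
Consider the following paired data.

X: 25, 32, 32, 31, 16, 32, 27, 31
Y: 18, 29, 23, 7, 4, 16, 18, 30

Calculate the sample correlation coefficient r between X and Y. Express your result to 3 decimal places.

0.619

n = 8, ΣX = 226, ΣY = 145, ΣX² = 6604, ΣY² = 3239, ΣXY = 4323
nΣXY − ΣXΣY = 34584 − 32770 = 1814
nΣX² − (ΣX)² = 52832 − 51076 = 1756; nΣY² − (ΣY)² = 25912 − 21025 = 4887
r = 1814 / √(1756 × 4887) = 1814 / 2929.4320 ≈ 0.619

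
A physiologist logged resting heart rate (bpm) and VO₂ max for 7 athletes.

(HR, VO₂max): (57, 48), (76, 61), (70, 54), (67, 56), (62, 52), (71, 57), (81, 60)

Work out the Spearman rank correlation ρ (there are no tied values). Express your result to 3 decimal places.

Rank HR: 1, 6, 4, 3, 2, 5, 7
Rank VO₂max: 1, 7, 3, 4, 2, 5, 6
d = rank(HR) − rank(VO₂max): 0, -1, 1, -1, 0, 0, 1; Σd² = 4
ρ = 1 − 6Σd² / [n(n²−1)] = 1 − 6×4 / (7×48) = 1 − 24/336 ≈ 0.929

0.929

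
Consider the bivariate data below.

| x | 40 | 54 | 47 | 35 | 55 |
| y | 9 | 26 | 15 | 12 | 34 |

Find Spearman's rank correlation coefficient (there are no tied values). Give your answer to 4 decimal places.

Rank x: 2, 4, 3, 1, 5
Rank y: 1, 4, 3, 2, 5
d = rank(x) − rank(y): 1, 0, 0, -1, 0; Σd² = 2
ρ = 1 − 6Σd² / [n(n²−1)] = 1 − 6×2 / (5×24) = 1 − 12/120 ≈ 0.9000

0.9000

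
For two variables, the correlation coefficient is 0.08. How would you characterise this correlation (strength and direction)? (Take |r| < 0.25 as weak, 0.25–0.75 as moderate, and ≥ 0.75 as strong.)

weak positive

r = 0.08 > 0 so the relationship is positive.
|r| = 0.08, which falls in the weak range.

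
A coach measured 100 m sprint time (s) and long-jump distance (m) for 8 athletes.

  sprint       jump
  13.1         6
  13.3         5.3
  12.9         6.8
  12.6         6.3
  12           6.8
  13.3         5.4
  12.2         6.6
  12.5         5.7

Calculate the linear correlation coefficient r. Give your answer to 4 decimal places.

-0.7103

n = 8, Σx = 101.9, Σy = 48.9, Σx² = 1299.65, Σy² = 301.47, Σxy = 621.38
nΣxy − ΣxΣy = 4971.04 − 4982.91 = -11.87
nΣx² − (Σx)² = 10397.2 − 10383.61 = 13.59; nΣy² − (Σy)² = 2411.76 − 2391.21 = 20.55
r = -11.87 / √(13.59 × 20.55) = -11.87 / 16.7115 ≈ -0.7103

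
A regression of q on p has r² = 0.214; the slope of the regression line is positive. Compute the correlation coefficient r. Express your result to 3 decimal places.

|r| = √0.214 = 0.463
The association is positive, so r = 0.463.

0.463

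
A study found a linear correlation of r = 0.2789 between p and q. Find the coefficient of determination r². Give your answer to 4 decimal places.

r² = (0.2789)² = 0.0778

0.0778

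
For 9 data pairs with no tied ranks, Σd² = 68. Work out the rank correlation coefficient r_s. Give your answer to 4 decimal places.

0.4333

ρ = 1 − 6Σd² / [n(n²−1)] = 1 − 6×68 / (9×80)
  = 1 − 408/720 = 1 − 0.56667 ≈ 0.4333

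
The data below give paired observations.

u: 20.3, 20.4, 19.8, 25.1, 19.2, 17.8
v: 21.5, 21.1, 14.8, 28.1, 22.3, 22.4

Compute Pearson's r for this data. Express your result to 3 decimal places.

n = 6, Σu = 122.6, Σv = 130.2, Σu² = 2535.78, Σv² = 2915.16, Σuv = 2692.12
nΣuv − ΣuΣv = 16152.72 − 15962.52 = 190.2
nΣu² − (Σu)² = 15214.68 − 15030.76 = 183.92; nΣv² − (Σv)² = 17490.96 − 16952.04 = 538.92
r = 190.2 / √(183.92 × 538.92) = 190.2 / 314.8304 ≈ 0.604

0.604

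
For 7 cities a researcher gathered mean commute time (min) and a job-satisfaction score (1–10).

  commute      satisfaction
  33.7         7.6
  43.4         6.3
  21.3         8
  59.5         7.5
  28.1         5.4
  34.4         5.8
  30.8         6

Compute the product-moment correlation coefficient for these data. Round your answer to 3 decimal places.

0.131

n = 7, Σx = 251.2, Σy = 46.6, Σx² = 9934.8, Σy² = 316.5, Σxy = 1682.25
nΣxy − ΣxΣy = 11775.75 − 11705.92 = 69.83
nΣx² − (Σx)² = 69543.6 − 63101.44 = 6442.16; nΣy² − (Σy)² = 2215.5 − 2171.56 = 43.94
r = 69.83 / √(6442.16 × 43.94) = 69.83 / 532.0418 ≈ 0.131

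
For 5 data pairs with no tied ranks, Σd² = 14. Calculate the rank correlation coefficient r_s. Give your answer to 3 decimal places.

0.300

ρ = 1 − 6Σd² / [n(n²−1)] = 1 − 6×14 / (5×24)
  = 1 − 84/120 = 1 − 0.7000 ≈ 0.300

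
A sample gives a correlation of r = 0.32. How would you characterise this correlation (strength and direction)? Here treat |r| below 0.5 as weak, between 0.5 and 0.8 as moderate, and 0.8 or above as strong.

weak positive

r = 0.32 > 0 so the relationship is positive.
|r| = 0.32, which falls in the weak range.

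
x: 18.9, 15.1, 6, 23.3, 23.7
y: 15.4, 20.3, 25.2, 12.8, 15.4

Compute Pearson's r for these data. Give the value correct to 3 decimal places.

n = 5, Σx = 87, Σy = 89.1, Σx² = 1725.8, Σy² = 1685.29, Σxy = 1412.01
nΣxy − ΣxΣy = 7060.05 − 7751.7 = -691.65
nΣx² − (Σx)² = 8629 − 7569 = 1060; nΣy² − (Σy)² = 8426.45 − 7938.81 = 487.64
r = -691.65 / √(1060 × 487.64) = -691.65 / 718.9565 ≈ -0.962

-0.962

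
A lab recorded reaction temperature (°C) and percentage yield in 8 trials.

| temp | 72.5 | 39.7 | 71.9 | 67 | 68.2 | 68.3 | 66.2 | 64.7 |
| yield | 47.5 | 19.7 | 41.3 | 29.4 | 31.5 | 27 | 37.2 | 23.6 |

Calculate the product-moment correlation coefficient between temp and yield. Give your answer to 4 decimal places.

n = 8, Σx = 518.5, Σy = 257.2, Σx² = 34375.61, Σy² = 8876.44, Σxy = 17147.07
nΣxy − ΣxΣy = 137176.56 − 133358.2 = 3818.36
nΣx² − (Σx)² = 275004.88 − 268842.25 = 6162.63; nΣy² − (Σy)² = 71011.52 − 66151.84 = 4859.68
r = 3818.36 / √(6162.63 × 4859.68) = 3818.36 / 5472.5140 ≈ 0.6977

0.6977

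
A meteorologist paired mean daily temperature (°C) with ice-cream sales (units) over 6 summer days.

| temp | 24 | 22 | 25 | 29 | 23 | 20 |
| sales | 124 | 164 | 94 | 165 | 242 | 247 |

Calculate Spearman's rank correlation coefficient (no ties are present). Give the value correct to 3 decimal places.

Rank temp: 4, 2, 5, 6, 3, 1
Rank sales: 2, 3, 1, 4, 5, 6
d = rank(temp) − rank(sales): 2, -1, 4, 2, -2, -5; Σd² = 54
ρ = 1 − 6Σd² / [n(n²−1)] = 1 − 6×54 / (6×35) = 1 − 324/210 ≈ -0.543

-0.543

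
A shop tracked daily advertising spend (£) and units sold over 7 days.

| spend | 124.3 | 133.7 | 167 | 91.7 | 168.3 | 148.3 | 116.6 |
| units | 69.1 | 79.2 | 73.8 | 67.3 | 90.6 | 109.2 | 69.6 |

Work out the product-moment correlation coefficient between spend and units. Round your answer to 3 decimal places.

n = 7, Σx = 949.9, Σy = 558.8, Σx² = 133537.41, Σy² = 46000.34, Σxy = 77231.88
nΣxy − ΣxΣy = 540623.16 − 530804.12 = 9819.04
nΣx² − (Σx)² = 934761.87 − 902310.01 = 32451.86; nΣy² − (Σy)² = 322002.38 − 312257.44 = 9744.94
r = 9819.04 / √(32451.86 × 9744.94) = 9819.04 / 17783.1782 ≈ 0.552

0.552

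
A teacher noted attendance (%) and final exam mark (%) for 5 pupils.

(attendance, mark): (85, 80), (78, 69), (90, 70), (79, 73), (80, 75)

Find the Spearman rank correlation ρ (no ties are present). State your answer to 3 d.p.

0.400

Rank attendance: 4, 1, 5, 2, 3
Rank mark: 5, 1, 2, 3, 4
d = rank(attendance) − rank(mark): -1, 0, 3, -1, -1; Σd² = 12
ρ = 1 − 6Σd² / [n(n²−1)] = 1 − 6×12 / (5×24) = 1 − 72/120 ≈ 0.400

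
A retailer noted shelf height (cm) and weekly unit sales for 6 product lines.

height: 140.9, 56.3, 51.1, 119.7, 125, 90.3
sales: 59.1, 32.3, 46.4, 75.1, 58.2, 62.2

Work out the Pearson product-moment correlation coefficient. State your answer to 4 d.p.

n = 6, Σx = 583.3, Σy = 333.3, Σx² = 63740.89, Σy² = 19585.15, Σxy = 34397.85
nΣxy − ΣxΣy = 206387.1 − 194413.89 = 11973.21
nΣx² − (Σx)² = 382445.34 − 340238.89 = 42206.45; nΣy² − (Σy)² = 117510.9 − 111088.89 = 6422.01
r = 11973.21 / √(42206.45 × 6422.01) = 11973.21 / 16463.6036 ≈ 0.7273

0.7273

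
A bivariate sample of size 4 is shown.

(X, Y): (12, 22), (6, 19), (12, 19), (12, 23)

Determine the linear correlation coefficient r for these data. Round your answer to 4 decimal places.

0.5659

n = 4, ΣX = 42, ΣY = 83, ΣX² = 468, ΣY² = 1735, ΣXY = 882
nΣXY − ΣXΣY = 3528 − 3486 = 42
nΣX² − (ΣX)² = 1872 − 1764 = 108; nΣY² − (ΣY)² = 6940 − 6889 = 51
r = 42 / √(108 × 51) = 42 / 74.2159 ≈ 0.5659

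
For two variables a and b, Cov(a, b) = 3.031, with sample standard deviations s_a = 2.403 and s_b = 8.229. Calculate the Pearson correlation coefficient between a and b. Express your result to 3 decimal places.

0.153

r = Cov(a,b) / (s_a · s_b) = 3.031 / (2.403 × 8.229)
  = 3.031 / 19.7743 ≈ 0.153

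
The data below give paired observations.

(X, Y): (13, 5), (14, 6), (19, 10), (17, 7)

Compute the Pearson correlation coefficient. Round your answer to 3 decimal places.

n = 4, ΣX = 63, ΣY = 28, ΣX² = 1015, ΣY² = 210, ΣXY = 458
nΣXY − ΣXΣY = 1832 − 1764 = 68
nΣX² − (ΣX)² = 4060 − 3969 = 91; nΣY² − (ΣY)² = 840 − 784 = 56
r = 68 / √(91 × 56) = 68 / 71.3863 ≈ 0.953

0.953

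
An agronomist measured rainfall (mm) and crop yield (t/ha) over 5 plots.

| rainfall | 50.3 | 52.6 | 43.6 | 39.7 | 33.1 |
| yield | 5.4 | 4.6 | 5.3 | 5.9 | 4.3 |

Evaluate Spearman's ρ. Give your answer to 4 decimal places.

0.1000

Rank rainfall: 4, 5, 3, 2, 1
Rank yield: 4, 2, 3, 5, 1
d = rank(rainfall) − rank(yield): 0, 3, 0, -3, 0; Σd² = 18
ρ = 1 − 6Σd² / [n(n²−1)] = 1 − 6×18 / (5×24) = 1 − 108/120 ≈ 0.1000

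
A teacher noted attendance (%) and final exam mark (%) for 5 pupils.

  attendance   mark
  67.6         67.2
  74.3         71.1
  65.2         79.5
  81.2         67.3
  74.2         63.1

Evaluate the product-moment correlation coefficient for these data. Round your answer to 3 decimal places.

-0.569

n = 5, Σx = 362.5, Σy = 348.2, Σx² = 26440.37, Σy² = 24402.2, Σxy = 25155.63
nΣxy − ΣxΣy = 125778.15 − 126222.5 = -444.35
nΣx² − (Σx)² = 132201.85 − 131406.25 = 795.6; nΣy² − (Σy)² = 122011 − 121243.24 = 767.76
r = -444.35 / √(795.6 × 767.76) = -444.35 / 781.5560 ≈ -0.569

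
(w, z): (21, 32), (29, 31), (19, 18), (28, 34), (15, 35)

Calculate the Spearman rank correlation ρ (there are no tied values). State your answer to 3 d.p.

-0.300

Rank w: 3, 5, 2, 4, 1
Rank z: 3, 2, 1, 4, 5
d = rank(w) − rank(z): 0, 3, 1, 0, -4; Σd² = 26
ρ = 1 − 6Σd² / [n(n²−1)] = 1 − 6×26 / (5×24) = 1 − 156/120 ≈ -0.300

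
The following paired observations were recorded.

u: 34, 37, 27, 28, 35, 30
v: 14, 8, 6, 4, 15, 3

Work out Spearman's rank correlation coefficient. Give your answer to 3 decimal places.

Rank u: 4, 6, 1, 2, 5, 3
Rank v: 5, 4, 3, 2, 6, 1
d = rank(u) − rank(v): -1, 2, -2, 0, -1, 2; Σd² = 14
ρ = 1 − 6Σd² / [n(n²−1)] = 1 − 6×14 / (6×35) = 1 − 84/210 ≈ 0.600

0.600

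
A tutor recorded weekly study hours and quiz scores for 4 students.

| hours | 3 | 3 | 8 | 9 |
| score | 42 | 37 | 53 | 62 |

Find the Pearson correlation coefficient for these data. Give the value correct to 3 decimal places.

n = 4, Σx = 23, Σy = 194, Σx² = 163, Σy² = 9786, Σxy = 1219
nΣxy − ΣxΣy = 4876 − 4462 = 414
nΣx² − (Σx)² = 652 − 529 = 123; nΣy² − (Σy)² = 39144 − 37636 = 1508
r = 414 / √(123 × 1508) = 414 / 430.6785 ≈ 0.961

0.961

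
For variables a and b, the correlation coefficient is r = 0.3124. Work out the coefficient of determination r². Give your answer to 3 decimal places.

0.098

r² = (0.3124)² = 0.098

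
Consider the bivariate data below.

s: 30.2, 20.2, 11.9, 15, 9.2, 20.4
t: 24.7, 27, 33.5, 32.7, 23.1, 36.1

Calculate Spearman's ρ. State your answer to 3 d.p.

Rank s: 6, 4, 2, 3, 1, 5
Rank t: 2, 3, 5, 4, 1, 6
d = rank(s) − rank(t): 4, 1, -3, -1, 0, -1; Σd² = 28
ρ = 1 − 6Σd² / [n(n²−1)] = 1 − 6×28 / (6×35) = 1 − 168/210 ≈ 0.200

0.200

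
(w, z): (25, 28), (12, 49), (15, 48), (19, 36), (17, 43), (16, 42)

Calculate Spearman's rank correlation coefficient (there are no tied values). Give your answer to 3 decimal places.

Rank w: 6, 1, 2, 5, 4, 3
Rank z: 1, 6, 5, 2, 4, 3
d = rank(w) − rank(z): 5, -5, -3, 3, 0, 0; Σd² = 68
ρ = 1 − 6Σd² / [n(n²−1)] = 1 − 6×68 / (6×35) = 1 − 408/210 ≈ -0.943

-0.943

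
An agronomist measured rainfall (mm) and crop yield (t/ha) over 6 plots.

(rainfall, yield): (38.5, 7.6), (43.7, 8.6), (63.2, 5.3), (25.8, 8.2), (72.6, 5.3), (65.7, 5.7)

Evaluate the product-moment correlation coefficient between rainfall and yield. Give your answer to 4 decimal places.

-0.9007

n = 6, Σx = 309.5, Σy = 40.7, Σx² = 17639.07, Σy² = 287.63, Σxy = 1974.21
nΣxy − ΣxΣy = 11845.26 − 12596.65 = -751.39
nΣx² − (Σx)² = 105834.42 − 95790.25 = 10044.17; nΣy² − (Σy)² = 1725.78 − 1656.49 = 69.29
r = -751.39 / √(10044.17 × 69.29) = -751.39 / 834.2425 ≈ -0.9007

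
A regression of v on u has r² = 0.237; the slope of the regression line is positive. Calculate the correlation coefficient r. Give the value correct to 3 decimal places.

0.487

|r| = √0.237 = 0.487
The association is positive, so r = 0.487.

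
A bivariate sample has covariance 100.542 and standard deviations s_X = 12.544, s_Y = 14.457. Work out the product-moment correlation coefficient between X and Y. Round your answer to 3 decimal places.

0.554

r = Cov(X,Y) / (s_X · s_Y) = 100.542 / (12.544 × 14.457)
  = 100.542 / 181.3486 ≈ 0.554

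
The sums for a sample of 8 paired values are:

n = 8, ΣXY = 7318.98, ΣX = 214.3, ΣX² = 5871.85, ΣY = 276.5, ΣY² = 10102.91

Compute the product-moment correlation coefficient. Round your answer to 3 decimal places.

r = (nΣXY − ΣXΣY) / √[(nΣX² − (ΣX)²)(nΣY² − (ΣY)²)]
Numerator: 8×7318.98 − 214.3×276.5 = -702.11
Denominator: √[(46974.8 − 45924.49)(80823.28 − 76452.25)] = √[1050.31 × 4371.03] = 2142.6471
r = -702.11 / 2142.6471 ≈ -0.328

-0.328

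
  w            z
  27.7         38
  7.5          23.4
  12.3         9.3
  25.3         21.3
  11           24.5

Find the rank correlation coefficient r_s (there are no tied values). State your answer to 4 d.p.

Rank w: 5, 1, 3, 4, 2
Rank z: 5, 3, 1, 2, 4
d = rank(w) − rank(z): 0, -2, 2, 2, -2; Σd² = 16
ρ = 1 − 6Σd² / [n(n²−1)] = 1 − 6×16 / (5×24) = 1 − 96/120 ≈ 0.2000

0.2000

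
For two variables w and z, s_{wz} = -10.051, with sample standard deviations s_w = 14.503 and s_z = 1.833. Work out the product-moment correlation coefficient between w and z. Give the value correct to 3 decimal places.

-0.378

r = Cov(w,z) / (s_w · s_z) = -10.051 / (14.503 × 1.833)
  = -10.051 / 26.5840 ≈ -0.378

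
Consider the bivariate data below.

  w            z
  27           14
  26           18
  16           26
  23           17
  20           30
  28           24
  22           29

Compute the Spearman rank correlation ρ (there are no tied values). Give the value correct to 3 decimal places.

-0.643

Rank w: 6, 5, 1, 4, 2, 7, 3
Rank z: 1, 3, 5, 2, 7, 4, 6
d = rank(w) − rank(z): 5, 2, -4, 2, -5, 3, -3; Σd² = 92
ρ = 1 − 6Σd² / [n(n²−1)] = 1 − 6×92 / (7×48) = 1 − 552/336 ≈ -0.643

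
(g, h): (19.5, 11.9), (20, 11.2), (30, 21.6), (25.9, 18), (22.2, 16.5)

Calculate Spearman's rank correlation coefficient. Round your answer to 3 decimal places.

0.900

Rank g: 1, 2, 5, 4, 3
Rank h: 2, 1, 5, 4, 3
d = rank(g) − rank(h): -1, 1, 0, 0, 0; Σd² = 2
ρ = 1 − 6Σd² / [n(n²−1)] = 1 − 6×2 / (5×24) = 1 − 12/120 ≈ 0.900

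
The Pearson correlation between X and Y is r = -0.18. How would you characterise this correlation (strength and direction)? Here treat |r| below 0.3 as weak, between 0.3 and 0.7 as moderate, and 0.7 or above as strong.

weak negative

r = -0.18 < 0 so the relationship is negative.
|r| = 0.18, which falls in the weak range.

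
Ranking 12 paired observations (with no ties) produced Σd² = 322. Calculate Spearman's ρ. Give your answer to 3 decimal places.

-0.126

ρ = 1 − 6Σd² / [n(n²−1)] = 1 − 6×322 / (12×143)
  = 1 − 1932/1716 = 1 − 1.1259 ≈ -0.126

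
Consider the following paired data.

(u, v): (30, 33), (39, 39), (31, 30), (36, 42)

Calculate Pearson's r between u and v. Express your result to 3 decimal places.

n = 4, Σu = 136, Σv = 144, Σu² = 4678, Σv² = 5274, Σuv = 4953
nΣuv − ΣuΣv = 19812 − 19584 = 228
nΣu² − (Σu)² = 18712 − 18496 = 216; nΣv² − (Σv)² = 21096 − 20736 = 360
r = 228 / √(216 × 360) = 228 / 278.8548 ≈ 0.818

0.818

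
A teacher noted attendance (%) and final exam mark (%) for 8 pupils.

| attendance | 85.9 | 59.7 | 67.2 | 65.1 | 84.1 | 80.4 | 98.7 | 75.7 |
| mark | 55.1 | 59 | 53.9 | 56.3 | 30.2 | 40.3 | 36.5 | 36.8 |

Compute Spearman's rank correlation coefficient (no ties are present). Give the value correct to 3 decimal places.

-0.690

Rank attendance: 7, 1, 3, 2, 6, 5, 8, 4
Rank mark: 6, 8, 5, 7, 1, 4, 2, 3
d = rank(attendance) − rank(mark): 1, -7, -2, -5, 5, 1, 6, 1; Σd² = 142
ρ = 1 − 6Σd² / [n(n²−1)] = 1 − 6×142 / (8×63) = 1 − 852/504 ≈ -0.690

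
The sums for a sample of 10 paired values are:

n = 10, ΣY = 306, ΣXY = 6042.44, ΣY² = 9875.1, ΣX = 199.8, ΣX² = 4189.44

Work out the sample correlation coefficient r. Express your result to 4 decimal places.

-0.2248

r = (nΣXY − ΣXΣY) / √[(nΣX² − (ΣX)²)(nΣY² − (ΣY)²)]
Numerator: 10×6042.44 − 199.8×306 = -714.4
Denominator: √[(41894.4 − 39920.04)(98751 − 93636)] = √[1974.36 × 5115] = 3177.8690
r = -714.4 / 3177.8690 ≈ -0.2248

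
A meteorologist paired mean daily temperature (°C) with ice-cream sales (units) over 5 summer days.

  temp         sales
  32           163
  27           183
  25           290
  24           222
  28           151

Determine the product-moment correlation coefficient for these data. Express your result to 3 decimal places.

n = 5, Σx = 136, Σy = 1009, Σx² = 3738, Σy² = 216243, Σxy = 26963
nΣxy − ΣxΣy = 134815 − 137224 = -2409
nΣx² − (Σx)² = 18690 − 18496 = 194; nΣy² − (Σy)² = 1081215 − 1018081 = 63134
r = -2409 / √(194 × 63134) = -2409 / 3499.7137 ≈ -0.688

-0.688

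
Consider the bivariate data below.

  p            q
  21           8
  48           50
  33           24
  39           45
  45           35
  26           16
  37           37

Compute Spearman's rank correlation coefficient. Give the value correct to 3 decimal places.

Rank p: 1, 7, 3, 5, 6, 2, 4
Rank q: 1, 7, 3, 6, 4, 2, 5
d = rank(p) − rank(q): 0, 0, 0, -1, 2, 0, -1; Σd² = 6
ρ = 1 − 6Σd² / [n(n²−1)] = 1 − 6×6 / (7×48) = 1 − 36/336 ≈ 0.893

0.893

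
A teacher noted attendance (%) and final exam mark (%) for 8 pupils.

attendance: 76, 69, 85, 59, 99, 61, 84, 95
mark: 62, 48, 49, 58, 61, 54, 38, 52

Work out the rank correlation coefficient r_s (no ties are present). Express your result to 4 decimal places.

Rank attendance: 4, 3, 6, 1, 8, 2, 5, 7
Rank mark: 8, 2, 3, 6, 7, 5, 1, 4
d = rank(attendance) − rank(mark): -4, 1, 3, -5, 1, -3, 4, 3; Σd² = 86
ρ = 1 − 6Σd² / [n(n²−1)] = 1 − 6×86 / (8×63) = 1 − 516/504 ≈ -0.0238

-0.0238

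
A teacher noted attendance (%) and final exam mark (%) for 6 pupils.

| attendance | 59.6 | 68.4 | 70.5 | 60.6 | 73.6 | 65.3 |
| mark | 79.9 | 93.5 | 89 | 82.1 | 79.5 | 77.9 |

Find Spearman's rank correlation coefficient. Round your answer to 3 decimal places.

0.086

Rank attendance: 1, 4, 5, 2, 6, 3
Rank mark: 3, 6, 5, 4, 2, 1
d = rank(attendance) − rank(mark): -2, -2, 0, -2, 4, 2; Σd² = 32
ρ = 1 − 6Σd² / [n(n²−1)] = 1 − 6×32 / (6×35) = 1 − 192/210 ≈ 0.086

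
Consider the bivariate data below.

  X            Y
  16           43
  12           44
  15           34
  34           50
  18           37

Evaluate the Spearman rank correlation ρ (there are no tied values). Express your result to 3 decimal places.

0.300

Rank X: 3, 1, 2, 5, 4
Rank Y: 3, 4, 1, 5, 2
d = rank(X) − rank(Y): 0, -3, 1, 0, 2; Σd² = 14
ρ = 1 − 6Σd² / [n(n²−1)] = 1 − 6×14 / (5×24) = 1 − 84/120 ≈ 0.300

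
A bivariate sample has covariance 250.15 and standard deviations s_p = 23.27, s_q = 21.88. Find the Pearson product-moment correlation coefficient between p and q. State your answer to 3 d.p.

0.491

r = Cov(p,q) / (s_p · s_q) = 250.15 / (23.27 × 21.88)
  = 250.15 / 509.1476 ≈ 0.491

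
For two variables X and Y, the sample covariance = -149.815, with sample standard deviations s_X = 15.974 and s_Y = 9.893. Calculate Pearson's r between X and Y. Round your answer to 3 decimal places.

-0.948

r = Cov(X,Y) / (s_X · s_Y) = -149.815 / (15.974 × 9.893)
  = -149.815 / 158.0308 ≈ -0.948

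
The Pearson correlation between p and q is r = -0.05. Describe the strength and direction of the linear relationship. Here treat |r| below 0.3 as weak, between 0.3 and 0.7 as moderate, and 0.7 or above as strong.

weak negative

r = -0.05 < 0 so the relationship is negative.
|r| = 0.05, which falls in the weak range.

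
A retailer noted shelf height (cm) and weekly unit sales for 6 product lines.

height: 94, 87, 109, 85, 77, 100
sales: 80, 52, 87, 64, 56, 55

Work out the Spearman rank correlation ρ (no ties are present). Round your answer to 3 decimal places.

0.371

Rank height: 4, 3, 6, 2, 1, 5
Rank sales: 5, 1, 6, 4, 3, 2
d = rank(height) − rank(sales): -1, 2, 0, -2, -2, 3; Σd² = 22
ρ = 1 − 6Σd² / [n(n²−1)] = 1 − 6×22 / (6×35) = 1 − 132/210 ≈ 0.371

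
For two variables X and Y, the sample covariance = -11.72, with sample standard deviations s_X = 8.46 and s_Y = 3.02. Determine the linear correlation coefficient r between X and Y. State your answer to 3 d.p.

r = Cov(X,Y) / (s_X · s_Y) = -11.72 / (8.46 × 3.02)
  = -11.72 / 25.5492 ≈ -0.459

-0.459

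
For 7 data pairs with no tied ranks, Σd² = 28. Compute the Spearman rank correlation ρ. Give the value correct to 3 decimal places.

ρ = 1 − 6Σd² / [n(n²−1)] = 1 − 6×28 / (7×48)
  = 1 − 168/336 = 1 − 0.5000 ≈ 0.500

0.500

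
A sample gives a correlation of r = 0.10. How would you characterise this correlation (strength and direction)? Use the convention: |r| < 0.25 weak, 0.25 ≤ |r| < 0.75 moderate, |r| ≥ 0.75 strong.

r = 0.10 > 0 so the relationship is positive.
|r| = 0.10, which falls in the weak range.

weak positive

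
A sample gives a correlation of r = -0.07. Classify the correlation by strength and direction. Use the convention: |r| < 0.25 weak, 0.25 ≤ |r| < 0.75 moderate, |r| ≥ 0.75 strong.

weak negative

r = -0.07 < 0 so the relationship is negative.
|r| = 0.07, which falls in the weak range.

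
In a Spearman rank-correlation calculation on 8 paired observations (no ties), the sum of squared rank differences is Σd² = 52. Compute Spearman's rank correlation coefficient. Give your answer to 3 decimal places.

ρ = 1 − 6Σd² / [n(n²−1)] = 1 − 6×52 / (8×63)
  = 1 − 312/504 = 1 − 0.6190 ≈ 0.381

0.381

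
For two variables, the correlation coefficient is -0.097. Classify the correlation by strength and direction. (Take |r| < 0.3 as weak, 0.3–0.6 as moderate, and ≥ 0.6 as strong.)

r = -0.097 < 0 so the relationship is negative.
|r| = 0.097, which falls in the weak range.

weak negative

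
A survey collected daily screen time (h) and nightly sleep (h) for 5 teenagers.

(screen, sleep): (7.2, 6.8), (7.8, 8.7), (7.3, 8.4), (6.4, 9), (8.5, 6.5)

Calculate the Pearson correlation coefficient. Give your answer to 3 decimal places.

-0.602

n = 5, Σx = 37.2, Σy = 39.4, Σx² = 279.18, Σy² = 315.74, Σxy = 290.99
nΣxy − ΣxΣy = 1454.95 − 1465.68 = -10.73
nΣx² − (Σx)² = 1395.9 − 1383.84 = 12.06; nΣy² − (Σy)² = 1578.7 − 1552.36 = 26.34
r = -10.73 / √(12.06 × 26.34) = -10.73 / 17.8230 ≈ -0.602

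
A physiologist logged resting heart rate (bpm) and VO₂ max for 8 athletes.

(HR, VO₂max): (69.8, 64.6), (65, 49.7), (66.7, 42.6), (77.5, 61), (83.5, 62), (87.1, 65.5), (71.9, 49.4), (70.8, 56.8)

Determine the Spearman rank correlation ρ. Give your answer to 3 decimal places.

0.619

Rank HR: 3, 1, 2, 6, 7, 8, 5, 4
Rank VO₂max: 7, 3, 1, 5, 6, 8, 2, 4
d = rank(HR) − rank(VO₂max): -4, -2, 1, 1, 1, 0, 3, 0; Σd² = 32
ρ = 1 − 6Σd² / [n(n²−1)] = 1 − 6×32 / (8×63) = 1 − 192/504 ≈ 0.619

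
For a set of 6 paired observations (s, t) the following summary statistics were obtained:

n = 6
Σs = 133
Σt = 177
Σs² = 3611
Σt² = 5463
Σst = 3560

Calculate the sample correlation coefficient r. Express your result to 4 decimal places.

r = (nΣst − ΣsΣt) / √[(nΣs² − (Σs)²)(nΣt² − (Σt)²)]
Numerator: 6×3560 − 133×177 = -2181
Denominator: √[(21666 − 17689)(32778 − 31329)] = √[3977 × 1449] = 2400.5568
r = -2181 / 2400.5568 ≈ -0.9085

-0.9085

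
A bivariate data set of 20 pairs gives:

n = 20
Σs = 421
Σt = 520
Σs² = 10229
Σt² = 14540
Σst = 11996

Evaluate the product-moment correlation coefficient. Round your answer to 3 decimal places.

0.889

r = (nΣst − ΣsΣt) / √[(nΣs² − (Σs)²)(nΣt² − (Σt)²)]
Numerator: 20×11996 − 421×520 = 21000
Denominator: √[(204580 − 177241)(290800 − 270400)] = √[27339 × 20400] = 23616.0030
r = 21000 / 23616.0030 ≈ 0.889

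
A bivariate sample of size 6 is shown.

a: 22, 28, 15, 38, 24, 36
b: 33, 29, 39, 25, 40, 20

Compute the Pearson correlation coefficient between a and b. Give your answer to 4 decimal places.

-0.8731

n = 6, Σa = 163, Σb = 186, Σa² = 4809, Σb² = 6076, Σab = 4753
nΣab − ΣaΣb = 28518 − 30318 = -1800
nΣa² − (Σa)² = 28854 − 26569 = 2285; nΣb² − (Σb)² = 36456 − 34596 = 1860
r = -1800 / √(2285 × 1860) = -1800 / 2061.5771 ≈ -0.8731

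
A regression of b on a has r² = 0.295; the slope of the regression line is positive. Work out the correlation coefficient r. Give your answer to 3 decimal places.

0.543

|r| = √0.295 = 0.543
The association is positive, so r = 0.543.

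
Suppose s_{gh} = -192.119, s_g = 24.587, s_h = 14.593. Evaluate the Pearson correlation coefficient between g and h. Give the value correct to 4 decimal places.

-0.5355

r = Cov(g,h) / (s_g · s_h) = -192.119 / (24.587 × 14.593)
  = -192.119 / 358.7981 ≈ -0.5355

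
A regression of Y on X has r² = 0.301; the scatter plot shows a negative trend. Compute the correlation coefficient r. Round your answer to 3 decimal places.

|r| = √0.301 = 0.549
The association is negative, so r = −0.549.

-0.549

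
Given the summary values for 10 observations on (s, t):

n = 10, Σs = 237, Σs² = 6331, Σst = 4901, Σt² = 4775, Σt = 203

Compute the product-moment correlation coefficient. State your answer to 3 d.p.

r = (nΣst − ΣsΣt) / √[(nΣs² − (Σs)²)(nΣt² − (Σt)²)]
Numerator: 10×4901 − 237×203 = 899
Denominator: √[(63310 − 56169)(47750 − 41209)] = √[7141 × 6541] = 6834.4188
r = 899 / 6834.4188 ≈ 0.132

0.132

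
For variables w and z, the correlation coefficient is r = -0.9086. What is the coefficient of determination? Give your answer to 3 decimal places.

0.826

r² = (-0.9086)² = 0.826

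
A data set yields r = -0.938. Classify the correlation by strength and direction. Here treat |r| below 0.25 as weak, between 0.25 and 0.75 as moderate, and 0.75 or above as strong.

r = -0.938 < 0 so the relationship is negative.
|r| = 0.938, which falls in the strong range.

strong negative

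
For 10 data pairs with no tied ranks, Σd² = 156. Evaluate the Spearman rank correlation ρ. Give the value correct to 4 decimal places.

ρ = 1 − 6Σd² / [n(n²−1)] = 1 − 6×156 / (10×99)
  = 1 − 936/990 = 1 − 0.94545 ≈ 0.0545

0.0545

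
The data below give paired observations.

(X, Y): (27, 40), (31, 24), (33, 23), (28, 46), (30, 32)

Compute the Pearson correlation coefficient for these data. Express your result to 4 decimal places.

n = 5, ΣX = 149, ΣY = 165, ΣX² = 4463, ΣY² = 5845, ΣXY = 4831
nΣXY − ΣXΣY = 24155 − 24585 = -430
nΣX² − (ΣX)² = 22315 − 22201 = 114; nΣY² − (ΣY)² = 29225 − 27225 = 2000
r = -430 / √(114 × 2000) = -430 / 477.4935 ≈ -0.9005

-0.9005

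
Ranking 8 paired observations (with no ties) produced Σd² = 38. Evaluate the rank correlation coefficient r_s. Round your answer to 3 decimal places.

0.548

ρ = 1 − 6Σd² / [n(n²−1)] = 1 − 6×38 / (8×63)
  = 1 − 228/504 = 1 − 0.4524 ≈ 0.548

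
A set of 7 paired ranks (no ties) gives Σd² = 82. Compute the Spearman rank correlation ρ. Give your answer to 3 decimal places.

-0.464

ρ = 1 − 6Σd² / [n(n²−1)] = 1 − 6×82 / (7×48)
  = 1 − 492/336 = 1 − 1.4643 ≈ -0.464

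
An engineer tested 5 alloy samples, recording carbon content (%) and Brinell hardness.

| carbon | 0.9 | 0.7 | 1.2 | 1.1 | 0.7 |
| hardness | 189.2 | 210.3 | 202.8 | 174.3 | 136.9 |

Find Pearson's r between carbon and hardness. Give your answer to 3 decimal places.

n = 5, Σx = 4.6, Σy = 913.5, Σx² = 4.44, Σy² = 170272.67, Σxy = 848.41
nΣxy − ΣxΣy = 4242.05 − 4202.1 = 39.95
nΣx² − (Σx)² = 22.2 − 21.16 = 1.04; nΣy² − (Σy)² = 851363.35 − 834482.25 = 16881.1
r = 39.95 / √(1.04 × 16881.1) = 39.95 / 132.5004 ≈ 0.302

0.302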